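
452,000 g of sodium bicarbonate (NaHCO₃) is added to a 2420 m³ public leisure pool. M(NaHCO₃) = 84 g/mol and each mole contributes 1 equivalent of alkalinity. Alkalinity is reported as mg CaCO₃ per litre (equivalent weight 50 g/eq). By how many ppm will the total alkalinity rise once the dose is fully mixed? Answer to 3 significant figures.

111 ppm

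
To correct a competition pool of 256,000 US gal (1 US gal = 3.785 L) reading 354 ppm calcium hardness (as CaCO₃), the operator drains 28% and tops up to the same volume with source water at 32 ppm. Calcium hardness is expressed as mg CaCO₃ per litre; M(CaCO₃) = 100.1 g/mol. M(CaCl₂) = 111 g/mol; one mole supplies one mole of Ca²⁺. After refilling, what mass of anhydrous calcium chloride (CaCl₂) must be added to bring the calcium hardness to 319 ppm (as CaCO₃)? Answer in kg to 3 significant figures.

59.3 kg

Volume: 256,000 US gal × 3.785 L/gal = 968,960 L.
After draining 28% and refilling: 354 × 0.72 + 32 × 0.28 = 263.84 ppm.
Deficit to target: 319 − 263.84 = 55.16 mg/L.
As CaCO₃: 55.16 mg/L × 968,960 L = 53,450 g; ÷ 100.1 = 533.9 mol Ca²⁺.
Mass: 533.9 × 111 = 59,270 g.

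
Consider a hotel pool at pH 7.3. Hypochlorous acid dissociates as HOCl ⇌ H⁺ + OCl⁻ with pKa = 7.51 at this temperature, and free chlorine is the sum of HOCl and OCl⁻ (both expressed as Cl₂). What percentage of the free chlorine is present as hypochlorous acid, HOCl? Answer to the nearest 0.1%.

61.9%

[OCl⁻]/[HOCl] = 10^(pH − pKa) = 10^(7.3 − 7.51) = 10^-0.21 = 0.6166.
Fraction as HOCl = 1 / (1 + 0.6166) = 0.6186.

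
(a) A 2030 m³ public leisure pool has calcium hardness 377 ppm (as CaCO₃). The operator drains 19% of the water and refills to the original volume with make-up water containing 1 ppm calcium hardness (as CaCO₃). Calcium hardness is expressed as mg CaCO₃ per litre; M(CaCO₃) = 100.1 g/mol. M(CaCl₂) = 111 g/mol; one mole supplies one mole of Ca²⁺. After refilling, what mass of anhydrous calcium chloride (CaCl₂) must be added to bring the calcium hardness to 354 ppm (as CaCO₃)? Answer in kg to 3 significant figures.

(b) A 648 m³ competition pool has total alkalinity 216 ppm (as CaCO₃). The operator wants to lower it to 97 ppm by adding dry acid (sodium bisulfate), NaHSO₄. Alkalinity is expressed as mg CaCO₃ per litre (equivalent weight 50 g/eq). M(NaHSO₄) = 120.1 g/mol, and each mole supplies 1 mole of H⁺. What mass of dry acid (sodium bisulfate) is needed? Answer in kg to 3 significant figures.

(a) 109 kg; (b) 185 kg

(a) Volume: 2030 m³ = 2,030,000 L.
(a) After draining 19% and refilling: 377 × 0.81 + 1 × 0.19 = 305.56 ppm.
(a) Deficit to target: 354 − 305.56 = 48.44 mg/L.
(a) As CaCO₃: 48.44 mg/L × 2,030,000 L = 98,330 g; ÷ 100.1 = 982.3 mol Ca²⁺.
(a) Mass: 982.3 × 111 = 109,000 g.

(b) Volume: 648 m³ = 648,000 L.
(b) Alkalinity to neutralize: (216 − 97) = 119 mg/L as CaCO₃ × 648,000 L = 77,110 g as CaCO₃.
(b) Equivalents of H⁺ required: 77,110 ÷ 50 g/eq = 1542 eq = 1542 mol NaHSO₄.
(b) Mass of NaHSO₄: 1542 × 120.1 = 185,200 g.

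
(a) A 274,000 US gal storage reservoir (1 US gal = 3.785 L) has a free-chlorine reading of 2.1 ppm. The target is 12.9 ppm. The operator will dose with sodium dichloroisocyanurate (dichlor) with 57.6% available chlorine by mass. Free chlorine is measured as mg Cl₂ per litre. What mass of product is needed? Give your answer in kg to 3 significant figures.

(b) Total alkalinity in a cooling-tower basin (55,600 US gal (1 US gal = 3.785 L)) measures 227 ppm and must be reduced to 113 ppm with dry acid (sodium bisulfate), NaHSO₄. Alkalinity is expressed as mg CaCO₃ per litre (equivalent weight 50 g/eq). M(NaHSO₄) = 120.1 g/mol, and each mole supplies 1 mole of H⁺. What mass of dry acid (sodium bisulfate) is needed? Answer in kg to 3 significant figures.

(a) Volume: 274,000 US gal × 3.785 L/gal = 1,037,090 L.
(a) Chlorine deficit: 12.9 − 2.1 = 10.8 ppm = 10.8 mg/L as Cl₂.
(a) Cl₂ equivalent needed: 10.8 mg/L × 1,037,090 L = 11,200,000 mg = 11,200 g.
(a) Product at 57.6% available chlorine: 11,200 / 0.576 = 19,450 g.

(b) Volume: 55,600 US gal × 3.785 L/gal = 210,446 L.
(b) Alkalinity to neutralize: (227 − 113) = 114 mg/L as CaCO₃ × 210,446 L = 23,990 g as CaCO₃.
(b) Equivalents of H⁺ required: 23,990 ÷ 50 g/eq = 479.8 eq = 479.8 mol NaHSO₄.
(b) Mass of NaHSO₄: 479.8 × 120.1 = 57,630 g.

(a) 19.4 kg; (b) 57.6 kg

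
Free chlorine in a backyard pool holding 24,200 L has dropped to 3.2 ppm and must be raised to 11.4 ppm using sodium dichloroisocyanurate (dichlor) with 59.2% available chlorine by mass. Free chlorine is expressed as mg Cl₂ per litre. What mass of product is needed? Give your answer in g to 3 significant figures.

Chlorine deficit: 11.4 − 3.2 = 8.2 ppm = 8.2 mg/L as Cl₂.
Cl₂ equivalent needed: 8.2 mg/L × 24,200 L = 198,400 mg = 198.4 g.
Product at 59.2% available chlorine: 198.4 / 0.592 = 335.2 g.

335 g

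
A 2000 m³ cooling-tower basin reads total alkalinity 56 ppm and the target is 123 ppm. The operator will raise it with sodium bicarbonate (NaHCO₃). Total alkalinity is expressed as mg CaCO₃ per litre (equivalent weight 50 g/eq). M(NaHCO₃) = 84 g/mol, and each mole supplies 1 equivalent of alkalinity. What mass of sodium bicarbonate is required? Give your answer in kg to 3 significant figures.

Volume: 2000 m³ = 2,000,000 L.
Alkalinity to add: (123 − 56) = 67 mg/L as CaCO₃ × 2,000,000 L = 134,000 g as CaCO₃.
Equivalents: 134,000 g ÷ 50 g/eq = 2680 eq.
NaHCO₃ supplies 1 eq per mole → 2680 mol.
Mass: 2680 mol × 84 g/mol = 225,100 g.

225 kg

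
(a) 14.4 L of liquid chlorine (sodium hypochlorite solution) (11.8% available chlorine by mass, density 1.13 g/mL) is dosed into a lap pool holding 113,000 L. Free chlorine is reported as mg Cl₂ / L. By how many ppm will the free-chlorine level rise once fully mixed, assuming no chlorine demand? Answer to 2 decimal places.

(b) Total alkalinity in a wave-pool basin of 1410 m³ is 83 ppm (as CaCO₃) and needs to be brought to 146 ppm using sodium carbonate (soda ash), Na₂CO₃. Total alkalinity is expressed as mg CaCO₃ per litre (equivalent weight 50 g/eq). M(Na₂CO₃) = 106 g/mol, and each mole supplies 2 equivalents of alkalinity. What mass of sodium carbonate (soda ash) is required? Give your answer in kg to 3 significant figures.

(a) 16.99 ppm; (b) 94.2 kg

(a) Mass of solution: 14.4 L × 1000 mL/L × 1.13 g/mL = 16,270 g.
(a) Available chlorine delivered: 16,270 g × 0.118 = 1920 g as Cl₂.
(a) Concentration rise: 1920 g / 113,000 L = 16.99 mg/L = 16.99 ppm.

(b) Volume: 1410 m³ = 1,410,000 L.
(b) Alkalinity to add: (146 − 83) = 63 mg/L as CaCO₃ × 1,410,000 L = 88,830 g as CaCO₃.
(b) Equivalents: 88,830 g ÷ 50 g/eq = 1777 eq.
(b) Each mole of Na₂CO₃ supplies 2 eq, so 1777 / 2 = 888.3 mol.
(b) Mass: 888.3 mol × 106 g/mol = 94,160 g.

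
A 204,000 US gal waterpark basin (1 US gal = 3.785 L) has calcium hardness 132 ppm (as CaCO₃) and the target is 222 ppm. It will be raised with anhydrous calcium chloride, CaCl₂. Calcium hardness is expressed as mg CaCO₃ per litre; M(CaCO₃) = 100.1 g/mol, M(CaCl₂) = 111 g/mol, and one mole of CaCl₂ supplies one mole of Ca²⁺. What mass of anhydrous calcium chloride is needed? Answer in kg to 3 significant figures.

Volume: 204,000 US gal × 3.785 L/gal = 772,140 L.
Hardness to add: (222 − 132) = 90 mg/L as CaCO₃ × 772,140 L = 69,490 g as CaCO₃.
Moles of Ca²⁺ (1 mol Ca²⁺ ≡ 1 mol CaCO₃): 69,490 / 100.1 g/mol = 694.2 mol.
Mass of CaCl₂: 694.2 × 111 = 77,060 g.

77.1 kg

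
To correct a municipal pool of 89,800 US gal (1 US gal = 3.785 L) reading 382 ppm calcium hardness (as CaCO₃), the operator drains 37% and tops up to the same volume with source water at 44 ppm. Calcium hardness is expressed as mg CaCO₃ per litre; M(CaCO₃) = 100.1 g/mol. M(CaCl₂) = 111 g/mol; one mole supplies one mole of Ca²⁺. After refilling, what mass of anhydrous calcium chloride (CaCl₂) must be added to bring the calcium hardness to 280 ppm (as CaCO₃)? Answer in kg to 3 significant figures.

8.69 kg

Volume: 89,800 US gal × 3.785 L/gal = 339,893 L.
After draining 37% and refilling: 382 × 0.63 + 44 × 0.37 = 256.94 ppm.
Deficit to target: 280 − 256.94 = 23.06 mg/L.
As CaCO₃: 23.06 mg/L × 339,893 L = 7838 g; ÷ 100.1 = 78.3 mol Ca²⁺.
Mass: 78.3 × 111 = 8691 g.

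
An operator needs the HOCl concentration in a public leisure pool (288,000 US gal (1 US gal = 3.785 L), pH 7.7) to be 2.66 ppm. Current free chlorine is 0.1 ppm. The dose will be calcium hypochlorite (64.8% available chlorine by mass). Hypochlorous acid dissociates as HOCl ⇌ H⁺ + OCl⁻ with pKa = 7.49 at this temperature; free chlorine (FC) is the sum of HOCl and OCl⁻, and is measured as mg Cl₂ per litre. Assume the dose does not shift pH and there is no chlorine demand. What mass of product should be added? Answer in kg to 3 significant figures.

Volume: 288,000 US gal × 3.785 L/gal = 1,090,080 L.
[OCl⁻]/[HOCl] = 10^(pH − pKa) = 10^(7.7 − 7.49) = 1.622; fraction as HOCl = 1/(1 + 1.622) = 0.3814.
Free chlorine required for 2.66 ppm HOCl: 2.66 / 0.3814 = 6.974 ppm.
FC to add: 6.974 − 0.1 = 6.874 mg/L as Cl₂.
Cl₂ equivalent: 6.874 mg/L × 1,090,080 L = 7493 g.
Product at 64.8% available Cl: 7493 / 0.648 = 11,560 g.

11.6 kg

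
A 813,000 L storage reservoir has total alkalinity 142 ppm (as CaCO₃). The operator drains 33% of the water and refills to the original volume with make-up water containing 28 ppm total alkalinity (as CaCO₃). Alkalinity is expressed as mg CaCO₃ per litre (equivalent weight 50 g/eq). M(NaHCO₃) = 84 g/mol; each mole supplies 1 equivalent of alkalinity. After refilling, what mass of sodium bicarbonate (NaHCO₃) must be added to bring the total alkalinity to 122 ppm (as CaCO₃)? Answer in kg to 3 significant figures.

After draining 33% and refilling: 142 × 0.67 + 28 × 0.33 = 104.38 ppm.
Deficit to target: 122 − 104.38 = 17.62 mg/L.
As CaCO₃: 17.62 mg/L × 813,000 L = 14,330 g; ÷ 50 g/eq ÷ 1 = 286.5 mol NaHCO₃.
Mass: 286.5 × 84 = 24,070 g.

24.1 kg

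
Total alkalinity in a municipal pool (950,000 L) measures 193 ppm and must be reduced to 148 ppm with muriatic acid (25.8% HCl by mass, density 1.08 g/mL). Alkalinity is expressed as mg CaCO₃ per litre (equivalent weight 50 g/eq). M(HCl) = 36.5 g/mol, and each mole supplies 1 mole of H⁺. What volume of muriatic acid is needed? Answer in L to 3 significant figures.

Alkalinity to neutralize: (193 − 148) = 45 mg/L as CaCO₃ × 950,000 L = 42,750 g as CaCO₃.
Equivalents of H⁺ required: 42,750 ÷ 50 g/eq = 855 eq = 855 mol HCl.
Mass of HCl: 855 × 36.5 = 31,210 g.
Mass of 25.8% solution: 31,210 / 0.258 = 121,000 g.
Volume: 121,000 g ÷ 1.08 g/mL = 112,000 mL.

112 L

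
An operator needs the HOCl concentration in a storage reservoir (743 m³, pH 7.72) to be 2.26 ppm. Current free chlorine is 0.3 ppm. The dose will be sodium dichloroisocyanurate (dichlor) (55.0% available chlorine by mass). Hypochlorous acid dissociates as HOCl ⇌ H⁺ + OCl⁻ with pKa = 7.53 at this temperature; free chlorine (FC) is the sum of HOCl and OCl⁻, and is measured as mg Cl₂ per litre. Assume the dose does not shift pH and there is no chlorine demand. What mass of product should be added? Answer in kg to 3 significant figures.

Volume: 743 m³ = 743,000 L.
[OCl⁻]/[HOCl] = 10^(pH − pKa) = 10^(7.72 − 7.53) = 1.549; fraction as HOCl = 1/(1 + 1.549) = 0.3923.
Free chlorine required for 2.26 ppm HOCl: 2.26 / 0.3923 = 5.76 ppm.
FC to add: 5.76 − 0.3 = 5.46 mg/L as Cl₂.
Cl₂ equivalent: 5.46 mg/L × 743,000 L = 4057 g.
Product at 55.0% available Cl: 4057 / 0.55 = 7376 g.

7.38 kg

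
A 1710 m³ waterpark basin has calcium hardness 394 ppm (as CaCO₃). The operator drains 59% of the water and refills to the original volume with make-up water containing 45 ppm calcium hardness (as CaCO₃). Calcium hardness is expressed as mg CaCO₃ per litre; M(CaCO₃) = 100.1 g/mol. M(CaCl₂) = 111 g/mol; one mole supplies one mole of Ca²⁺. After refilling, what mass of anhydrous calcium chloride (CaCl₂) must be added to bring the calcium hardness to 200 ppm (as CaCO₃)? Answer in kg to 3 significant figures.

Volume: 1710 m³ = 1,710,000 L.
After draining 59% and refilling: 394 × 0.41 + 45 × 0.59 = 188.09 ppm.
Deficit to target: 200 − 188.09 = 11.91 mg/L.
As CaCO₃: 11.91 mg/L × 1,710,000 L = 20,370 g; ÷ 100.1 = 203.5 mol Ca²⁺.
Mass: 203.5 × 111 = 22,580 g.

22.6 kg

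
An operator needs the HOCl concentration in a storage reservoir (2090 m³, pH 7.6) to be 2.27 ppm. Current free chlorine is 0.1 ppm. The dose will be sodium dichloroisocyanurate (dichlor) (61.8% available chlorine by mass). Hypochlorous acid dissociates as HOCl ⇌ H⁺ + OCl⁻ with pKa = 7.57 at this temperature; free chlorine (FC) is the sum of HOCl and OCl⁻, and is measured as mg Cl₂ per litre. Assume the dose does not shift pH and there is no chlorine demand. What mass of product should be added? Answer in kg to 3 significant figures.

Volume: 2090 m³ = 2,090,000 L.
[OCl⁻]/[HOCl] = 10^(pH − pKa) = 10^(7.6 − 7.57) = 1.072; fraction as HOCl = 1/(1 + 1.072) = 0.4827.
Free chlorine required for 2.27 ppm HOCl: 2.27 / 0.4827 = 4.702 ppm.
FC to add: 4.702 − 0.1 = 4.602 mg/L as Cl₂.
Cl₂ equivalent: 4.602 mg/L × 2,090,000 L = 9619 g.
Product at 61.8% available Cl: 9619 / 0.618 = 15,560 g.

15.6 kg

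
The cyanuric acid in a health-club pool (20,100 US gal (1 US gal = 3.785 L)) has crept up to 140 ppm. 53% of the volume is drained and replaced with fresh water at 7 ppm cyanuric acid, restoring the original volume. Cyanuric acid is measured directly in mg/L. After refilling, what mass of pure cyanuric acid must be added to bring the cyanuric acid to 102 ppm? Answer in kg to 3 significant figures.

Volume: 20,100 US gal × 3.785 L/gal = 76,078 L.
After draining 53% and refilling: 140 × 0.47 + 7 × 0.53 = 69.51 ppm.
Deficit to target: 102 − 69.51 = 32.49 mg/L.
Mass: 32.49 mg/L × 76,078 L = 2472 g cyanuric acid.

2.47 kg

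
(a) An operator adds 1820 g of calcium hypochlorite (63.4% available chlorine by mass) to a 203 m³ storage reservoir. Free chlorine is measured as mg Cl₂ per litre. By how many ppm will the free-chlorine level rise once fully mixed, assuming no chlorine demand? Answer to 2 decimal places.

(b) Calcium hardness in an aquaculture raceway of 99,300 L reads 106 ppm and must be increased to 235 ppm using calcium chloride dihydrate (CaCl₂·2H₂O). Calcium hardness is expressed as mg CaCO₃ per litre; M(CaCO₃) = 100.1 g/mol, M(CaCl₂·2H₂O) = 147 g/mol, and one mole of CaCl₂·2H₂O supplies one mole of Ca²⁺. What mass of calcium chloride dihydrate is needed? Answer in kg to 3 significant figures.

(a) 5.68 ppm; (b) 18.8 kg

(a) Volume: 203 m³ = 203,000 L.
(a) Available chlorine delivered: 1820 g × 0.634 = 1154 g as Cl₂.
(a) Concentration rise: 1154 g / 203,000 L = 5.684 mg/L = 5.68 ppm.

(b) Hardness to add: (235 − 106) = 129 mg/L as CaCO₃ × 99,300 L = 12,810 g as CaCO₃.
(b) Moles of Ca²⁺ (1 mol Ca²⁺ ≡ 1 mol CaCO₃): 12,810 / 100.1 g/mol = 128 mol.
(b) Mass of CaCl₂·2H₂O: 128 × 147 = 18,810 g.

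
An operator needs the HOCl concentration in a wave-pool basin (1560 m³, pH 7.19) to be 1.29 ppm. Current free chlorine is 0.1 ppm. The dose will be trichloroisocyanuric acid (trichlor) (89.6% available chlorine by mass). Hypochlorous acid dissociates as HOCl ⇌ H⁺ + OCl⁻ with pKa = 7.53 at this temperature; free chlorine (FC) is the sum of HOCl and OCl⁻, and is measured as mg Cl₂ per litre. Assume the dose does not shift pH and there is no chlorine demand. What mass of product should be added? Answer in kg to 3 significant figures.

3.10 kg

Volume: 1560 m³ = 1,560,000 L.
[OCl⁻]/[HOCl] = 10^(pH − pKa) = 10^(7.19 − 7.53) = 0.4571; fraction as HOCl = 1/(1 + 0.4571) = 0.6863.
Free chlorine required for 1.29 ppm HOCl: 1.29 / 0.6863 = 1.88 ppm.
FC to add: 1.88 − 0.1 = 1.78 mg/L as Cl₂.
Cl₂ equivalent: 1.78 mg/L × 1,560,000 L = 2776 g.
Product at 89.6% available Cl: 2776 / 0.896 = 3098 g.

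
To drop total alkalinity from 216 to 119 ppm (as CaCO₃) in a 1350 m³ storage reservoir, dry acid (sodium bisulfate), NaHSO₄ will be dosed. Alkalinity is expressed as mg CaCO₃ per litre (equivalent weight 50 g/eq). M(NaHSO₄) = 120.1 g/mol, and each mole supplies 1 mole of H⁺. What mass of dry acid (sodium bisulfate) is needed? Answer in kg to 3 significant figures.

Volume: 1350 m³ = 1,350,000 L.
Alkalinity to neutralize: (216 − 119) = 97 mg/L as CaCO₃ × 1,350,000 L = 131,000 g as CaCO₃.
Equivalents of H⁺ required: 131,000 ÷ 50 g/eq = 2619 eq = 2619 mol NaHSO₄.
Mass of NaHSO₄: 2619 × 120.1 = 314,500 g.

315 kg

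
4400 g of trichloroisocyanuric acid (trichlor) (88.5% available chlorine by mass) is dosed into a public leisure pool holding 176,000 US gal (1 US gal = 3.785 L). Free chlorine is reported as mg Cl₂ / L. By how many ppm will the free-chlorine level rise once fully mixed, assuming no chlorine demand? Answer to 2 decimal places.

5.85 ppm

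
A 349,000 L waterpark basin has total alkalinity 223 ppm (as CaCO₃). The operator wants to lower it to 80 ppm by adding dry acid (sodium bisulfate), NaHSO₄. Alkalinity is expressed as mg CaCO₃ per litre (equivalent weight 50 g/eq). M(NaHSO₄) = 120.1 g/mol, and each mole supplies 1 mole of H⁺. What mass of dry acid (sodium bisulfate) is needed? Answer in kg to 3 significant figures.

Alkalinity to neutralize: (223 − 80) = 143 mg/L as CaCO₃ × 349,000 L = 49,910 g as CaCO₃.
Equivalents of H⁺ required: 49,910 ÷ 50 g/eq = 998.1 eq = 998.1 mol NaHSO₄.
Mass of NaHSO₄: 998.1 × 120.1 = 119,900 g.

120 kg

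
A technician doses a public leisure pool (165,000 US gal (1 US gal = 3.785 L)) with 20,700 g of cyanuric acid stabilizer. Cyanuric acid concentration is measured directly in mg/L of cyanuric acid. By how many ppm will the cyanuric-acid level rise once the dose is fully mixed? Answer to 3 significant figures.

Volume: 165,000 US gal × 3.785 L/gal = 624,525 L.
Rise: 20,700 g / 624,525 L × 1000 = 33.15 mg/L.

33.1 ppm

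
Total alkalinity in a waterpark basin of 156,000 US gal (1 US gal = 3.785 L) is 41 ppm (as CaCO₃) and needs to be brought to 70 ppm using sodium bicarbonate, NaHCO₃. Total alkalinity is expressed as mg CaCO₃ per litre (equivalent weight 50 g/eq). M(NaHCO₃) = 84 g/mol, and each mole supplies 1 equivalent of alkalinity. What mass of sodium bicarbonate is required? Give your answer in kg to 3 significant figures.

Volume: 156,000 US gal × 3.785 L/gal = 590,460 L.
Alkalinity to add: (70 − 41) = 29 mg/L as CaCO₃ × 590,460 L = 17,120 g as CaCO₃.
Equivalents: 17,120 g ÷ 50 g/eq = 342.5 eq.
NaHCO₃ supplies 1 eq per mole → 342.5 mol.
Mass: 342.5 mol × 84 g/mol = 28,770 g.

28.8 kg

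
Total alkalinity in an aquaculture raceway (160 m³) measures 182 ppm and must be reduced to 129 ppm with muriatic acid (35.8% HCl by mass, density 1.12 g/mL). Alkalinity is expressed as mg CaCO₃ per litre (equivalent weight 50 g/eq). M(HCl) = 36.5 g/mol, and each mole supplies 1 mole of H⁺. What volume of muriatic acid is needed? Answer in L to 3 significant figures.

15.4 L

Volume: 160 m³ = 160,000 L.
Alkalinity to neutralize: (182 − 129) = 53 mg/L as CaCO₃ × 160,000 L = 8480 g as CaCO₃.
Equivalents of H⁺ required: 8480 ÷ 50 g/eq = 169.6 eq = 169.6 mol HCl.
Mass of HCl: 169.6 × 36.5 = 6190 g.
Mass of 35.8% solution: 6190 / 0.358 = 17,290 g.
Volume: 17,290 g ÷ 1.12 g/mL = 15,440 mL.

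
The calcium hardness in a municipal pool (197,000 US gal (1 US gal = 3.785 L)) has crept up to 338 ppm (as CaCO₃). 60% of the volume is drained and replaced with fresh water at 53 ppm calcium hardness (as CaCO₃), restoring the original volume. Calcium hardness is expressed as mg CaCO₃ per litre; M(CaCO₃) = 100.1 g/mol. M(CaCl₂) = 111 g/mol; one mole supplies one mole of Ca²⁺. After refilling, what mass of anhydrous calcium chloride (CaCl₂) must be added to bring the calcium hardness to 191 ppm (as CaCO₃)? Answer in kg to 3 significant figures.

19.8 kg

Volume: 197,000 US gal × 3.785 L/gal = 745,645 L.
After draining 60% and refilling: 338 × 0.40 + 53 × 0.60 = 167 ppm.
Deficit to target: 191 − 167 = 24 mg/L.
As CaCO₃: 24 mg/L × 745,645 L = 17,900 g; ÷ 100.1 = 178.8 mol Ca²⁺.
Mass: 178.8 × 111 = 19,840 g.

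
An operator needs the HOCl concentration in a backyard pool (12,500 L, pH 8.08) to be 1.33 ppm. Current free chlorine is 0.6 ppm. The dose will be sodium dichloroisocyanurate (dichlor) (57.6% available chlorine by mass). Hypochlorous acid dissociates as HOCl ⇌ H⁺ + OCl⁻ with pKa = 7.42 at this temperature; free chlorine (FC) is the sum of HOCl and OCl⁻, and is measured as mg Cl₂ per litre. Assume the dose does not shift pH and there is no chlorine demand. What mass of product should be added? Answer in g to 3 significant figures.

[OCl⁻]/[HOCl] = 10^(pH − pKa) = 10^(8.08 − 7.42) = 4.571; fraction as HOCl = 1/(1 + 4.571) = 0.1795.
Free chlorine required for 1.33 ppm HOCl: 1.33 / 0.1795 = 7.409 ppm.
FC to add: 7.409 − 0.6 = 6.809 mg/L as Cl₂.
Cl₂ equivalent: 6.809 mg/L × 12,500 L = 85.12 g.
Product at 57.6% available Cl: 85.12 / 0.576 = 147.8 g.

148 g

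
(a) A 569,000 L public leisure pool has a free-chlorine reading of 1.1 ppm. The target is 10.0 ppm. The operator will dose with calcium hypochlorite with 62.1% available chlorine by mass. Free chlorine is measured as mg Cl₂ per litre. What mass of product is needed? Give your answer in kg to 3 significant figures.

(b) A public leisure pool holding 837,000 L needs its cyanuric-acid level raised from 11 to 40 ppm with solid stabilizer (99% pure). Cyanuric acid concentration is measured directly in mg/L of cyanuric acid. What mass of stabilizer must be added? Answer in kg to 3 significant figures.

(a) 8.15 kg; (b) 24.5 kg

(a) Chlorine deficit: 10.0 − 1.1 = 8.9 ppm = 8.9 mg/L as Cl₂.
(a) Cl₂ equivalent needed: 8.9 mg/L × 569,000 L = 5,064,000 mg = 5064 g.
(a) Product at 62.1% available chlorine: 5064 / 0.621 = 8155 g.

(b) CYA to add: (40 − 11) = 29 mg/L × 837,000 L = 24,270 g cyanuric acid.
(b) At 99% purity: 24,270 / 0.99 = 24,520 g product.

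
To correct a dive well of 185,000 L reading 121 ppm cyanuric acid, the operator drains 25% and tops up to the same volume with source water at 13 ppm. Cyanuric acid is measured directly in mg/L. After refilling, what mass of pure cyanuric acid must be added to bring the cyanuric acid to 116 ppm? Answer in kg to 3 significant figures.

After draining 25% and refilling: 121 × 0.75 + 13 × 0.25 = 94 ppm.
Deficit to target: 116 − 94 = 22 mg/L.
Mass: 22 mg/L × 185,000 L = 4070 g cyanuric acid.

4.07 kg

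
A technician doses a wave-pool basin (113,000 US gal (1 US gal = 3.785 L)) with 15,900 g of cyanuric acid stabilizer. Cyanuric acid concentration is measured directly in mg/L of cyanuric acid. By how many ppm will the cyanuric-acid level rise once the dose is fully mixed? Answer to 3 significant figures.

37.2 ppm

Volume: 113,000 US gal × 3.785 L/gal = 427,705 L.
Rise: 15,900 g / 427,705 L × 1000 = 37.18 mg/L.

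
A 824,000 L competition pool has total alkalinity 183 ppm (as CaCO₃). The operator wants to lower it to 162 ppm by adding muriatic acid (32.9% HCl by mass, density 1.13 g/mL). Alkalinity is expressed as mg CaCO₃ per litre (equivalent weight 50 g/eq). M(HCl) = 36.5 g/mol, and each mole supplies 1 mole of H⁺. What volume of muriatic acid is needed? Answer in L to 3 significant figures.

34.0 L

Alkalinity to neutralize: (183 − 162) = 21 mg/L as CaCO₃ × 824,000 L = 17,300 g as CaCO₃.
Equivalents of H⁺ required: 17,300 ÷ 50 g/eq = 346.1 eq = 346.1 mol HCl.
Mass of HCl: 346.1 × 36.5 = 12,630 g.
Mass of 32.9% solution: 12,630 / 0.329 = 38,390 g.
Volume: 38,390 g ÷ 1.13 g/mL = 33,980 mL.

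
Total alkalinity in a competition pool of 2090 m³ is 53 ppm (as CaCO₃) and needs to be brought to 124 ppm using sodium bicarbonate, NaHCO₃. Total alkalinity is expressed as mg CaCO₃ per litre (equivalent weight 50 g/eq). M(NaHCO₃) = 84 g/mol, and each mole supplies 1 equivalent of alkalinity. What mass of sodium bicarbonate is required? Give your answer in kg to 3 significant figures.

Volume: 2090 m³ = 2,090,000 L.
Alkalinity to add: (124 − 53) = 71 mg/L as CaCO₃ × 2,090,000 L = 148,400 g as CaCO₃.
Equivalents: 148,400 g ÷ 50 g/eq = 2968 eq.
NaHCO₃ supplies 1 eq per mole → 2968 mol.
Mass: 2968 mol × 84 g/mol = 249,300 g.

249 kg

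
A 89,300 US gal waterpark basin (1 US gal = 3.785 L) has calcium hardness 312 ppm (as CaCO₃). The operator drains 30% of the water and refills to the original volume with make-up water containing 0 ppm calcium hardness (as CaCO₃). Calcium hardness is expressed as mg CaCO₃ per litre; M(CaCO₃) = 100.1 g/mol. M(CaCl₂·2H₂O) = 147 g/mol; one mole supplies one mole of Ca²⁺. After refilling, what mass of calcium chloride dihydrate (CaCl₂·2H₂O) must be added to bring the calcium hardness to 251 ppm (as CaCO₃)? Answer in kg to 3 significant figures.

Volume: 89,300 US gal × 3.785 L/gal = 338,000 L.
After draining 30% and refilling: 312 × 0.70 + 0 × 0.30 = 218.4 ppm.
Deficit to target: 251 − 218.4 = 32.6 mg/L.
As CaCO₃: 32.6 mg/L × 338,000 L = 11,020 g; ÷ 100.1 = 110.1 mol Ca²⁺.
Mass: 110.1 × 147 = 16,180 g.

16.2 kg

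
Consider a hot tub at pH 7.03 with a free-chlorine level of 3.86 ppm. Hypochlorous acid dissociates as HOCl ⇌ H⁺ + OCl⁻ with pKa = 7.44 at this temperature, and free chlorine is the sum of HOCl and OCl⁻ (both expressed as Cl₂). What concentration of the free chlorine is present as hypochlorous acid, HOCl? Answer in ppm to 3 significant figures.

[OCl⁻]/[HOCl] = 10^(pH − pKa) = 10^(7.03 − 7.44) = 10^-0.41 = 0.389.
Fraction as HOCl = 1 / (1 + 0.389) = 0.7199.
HOCl = 0.7199 × 3.86 ppm = 2.779 ppm.

2.78 ppm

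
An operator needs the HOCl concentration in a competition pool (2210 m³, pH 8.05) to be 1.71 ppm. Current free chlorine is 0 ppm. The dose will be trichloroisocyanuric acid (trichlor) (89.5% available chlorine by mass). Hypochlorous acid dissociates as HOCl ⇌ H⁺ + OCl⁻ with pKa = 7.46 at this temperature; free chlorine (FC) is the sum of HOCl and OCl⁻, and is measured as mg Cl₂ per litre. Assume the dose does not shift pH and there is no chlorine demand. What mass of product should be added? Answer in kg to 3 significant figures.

20.6 kg

Volume: 2210 m³ = 2,210,000 L.
[OCl⁻]/[HOCl] = 10^(pH − pKa) = 10^(8.05 − 7.46) = 3.89; fraction as HOCl = 1/(1 + 3.89) = 0.2045.
Free chlorine required for 1.71 ppm HOCl: 1.71 / 0.2045 = 8.363 ppm.
FC to add: 8.363 − 0 = 8.363 mg/L as Cl₂.
Cl₂ equivalent: 8.363 mg/L × 2,210,000 L = 18,480 g.
Product at 89.5% available Cl: 18,480 / 0.895 = 20,650 g.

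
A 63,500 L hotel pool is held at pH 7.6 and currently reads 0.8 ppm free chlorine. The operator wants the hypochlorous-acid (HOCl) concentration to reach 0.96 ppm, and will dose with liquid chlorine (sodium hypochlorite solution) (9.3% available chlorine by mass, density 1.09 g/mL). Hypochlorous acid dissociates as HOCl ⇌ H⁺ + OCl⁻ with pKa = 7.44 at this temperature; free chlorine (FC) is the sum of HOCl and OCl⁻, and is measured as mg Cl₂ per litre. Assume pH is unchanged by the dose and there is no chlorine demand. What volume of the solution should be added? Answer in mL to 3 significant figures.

969 mL

[OCl⁻]/[HOCl] = 10^(pH − pKa) = 10^(7.6 − 7.44) = 1.445; fraction as HOCl = 1/(1 + 1.445) = 0.4089.
Free chlorine required for 0.96 ppm HOCl: 0.96 / 0.4089 = 2.348 ppm.
FC to add: 2.348 − 0.8 = 1.548 mg/L as Cl₂.
Cl₂ equivalent: 1.548 mg/L × 63,500 L = 98.27 g.
Product at 9.3% available Cl: 98.27 / 0.093 = 1057 g.
Volume: 1057 g ÷ 1.09 g/mL = 969.5 mL.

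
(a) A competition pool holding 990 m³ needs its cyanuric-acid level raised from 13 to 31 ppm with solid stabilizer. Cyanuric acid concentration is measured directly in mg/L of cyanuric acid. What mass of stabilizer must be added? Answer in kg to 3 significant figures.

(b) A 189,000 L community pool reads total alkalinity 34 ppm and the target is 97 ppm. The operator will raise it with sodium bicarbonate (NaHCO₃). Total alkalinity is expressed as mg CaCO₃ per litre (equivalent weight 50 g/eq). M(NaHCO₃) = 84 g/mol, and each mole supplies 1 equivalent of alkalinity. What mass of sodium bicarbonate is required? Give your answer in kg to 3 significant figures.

(a) Volume: 990 m³ = 990,000 L.
(a) CYA to add: (31 − 13) = 18 mg/L × 990,000 L = 17,820 g cyanuric acid.

(b) Alkalinity to add: (97 − 34) = 63 mg/L as CaCO₃ × 189,000 L = 11,910 g as CaCO₃.
(b) Equivalents: 11,910 g ÷ 50 g/eq = 238.1 eq.
(b) NaHCO₃ supplies 1 eq per mole → 238.1 mol.
(b) Mass: 238.1 mol × 84 g/mol = 20,000 g.

(a) 17.8 kg; (b) 20.0 kg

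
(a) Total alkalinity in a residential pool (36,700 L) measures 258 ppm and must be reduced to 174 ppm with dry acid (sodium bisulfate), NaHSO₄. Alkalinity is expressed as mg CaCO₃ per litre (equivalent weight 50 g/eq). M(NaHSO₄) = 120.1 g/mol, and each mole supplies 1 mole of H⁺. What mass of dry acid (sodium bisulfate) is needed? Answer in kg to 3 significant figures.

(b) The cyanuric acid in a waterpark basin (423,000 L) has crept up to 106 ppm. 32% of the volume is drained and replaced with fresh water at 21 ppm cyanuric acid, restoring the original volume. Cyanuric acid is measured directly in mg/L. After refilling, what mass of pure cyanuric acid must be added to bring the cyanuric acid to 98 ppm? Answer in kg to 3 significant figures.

(a) 7.40 kg; (b) 8.12 kg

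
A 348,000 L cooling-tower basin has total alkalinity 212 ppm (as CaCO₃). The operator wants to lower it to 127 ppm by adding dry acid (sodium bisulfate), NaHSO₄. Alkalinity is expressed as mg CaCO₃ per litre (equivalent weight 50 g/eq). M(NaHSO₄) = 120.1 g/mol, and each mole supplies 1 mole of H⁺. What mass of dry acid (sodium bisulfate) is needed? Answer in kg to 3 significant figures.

Alkalinity to neutralize: (212 − 127) = 85 mg/L as CaCO₃ × 348,000 L = 29,580 g as CaCO₃.
Equivalents of H⁺ required: 29,580 ÷ 50 g/eq = 591.6 eq = 591.6 mol NaHSO₄.
Mass of NaHSO₄: 591.6 × 120.1 = 71,050 g.

71.1 kg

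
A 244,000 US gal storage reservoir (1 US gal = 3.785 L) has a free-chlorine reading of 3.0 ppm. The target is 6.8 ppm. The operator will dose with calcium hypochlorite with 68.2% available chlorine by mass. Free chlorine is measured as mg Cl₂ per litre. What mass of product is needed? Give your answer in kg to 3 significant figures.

Volume: 244,000 US gal × 3.785 L/gal = 923,540 L.
Chlorine deficit: 6.8 − 3.0 = 3.8 ppm = 3.8 mg/L as Cl₂.
Cl₂ equivalent needed: 3.8 mg/L × 923,540 L = 3,509,000 mg = 3509 g.
Product at 68.2% available chlorine: 3509 / 0.682 = 5146 g.

5.15 kg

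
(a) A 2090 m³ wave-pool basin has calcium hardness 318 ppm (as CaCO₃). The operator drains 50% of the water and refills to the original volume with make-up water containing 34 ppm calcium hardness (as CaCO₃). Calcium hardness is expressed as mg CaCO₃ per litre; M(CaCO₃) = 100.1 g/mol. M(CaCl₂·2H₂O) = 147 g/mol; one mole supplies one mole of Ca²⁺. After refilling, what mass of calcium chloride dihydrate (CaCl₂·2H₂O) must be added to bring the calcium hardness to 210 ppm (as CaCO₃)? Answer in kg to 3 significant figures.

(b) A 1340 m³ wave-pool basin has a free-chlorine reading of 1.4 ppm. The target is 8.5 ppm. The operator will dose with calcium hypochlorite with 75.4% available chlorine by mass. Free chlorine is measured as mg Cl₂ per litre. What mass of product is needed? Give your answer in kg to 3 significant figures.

(a) 104 kg; (b) 12.6 kg

(a) Volume: 2090 m³ = 2,090,000 L.
(a) After draining 50% and refilling: 318 × 0.50 + 34 × 0.50 = 176 ppm.
(a) Deficit to target: 210 − 176 = 34 mg/L.
(a) As CaCO₃: 34 mg/L × 2,090,000 L = 71,060 g; ÷ 100.1 = 709.9 mol Ca²⁺.
(a) Mass: 709.9 × 147 = 104,400 g.

(b) Volume: 1340 m³ = 1,340,000 L.
(b) Chlorine deficit: 8.5 − 1.4 = 7.1 ppm = 7.1 mg/L as Cl₂.
(b) Cl₂ equivalent needed: 7.1 mg/L × 1,340,000 L = 9,514,000 mg = 9514 g.
(b) Product at 75.4% available chlorine: 9514 / 0.754 = 12,620 g.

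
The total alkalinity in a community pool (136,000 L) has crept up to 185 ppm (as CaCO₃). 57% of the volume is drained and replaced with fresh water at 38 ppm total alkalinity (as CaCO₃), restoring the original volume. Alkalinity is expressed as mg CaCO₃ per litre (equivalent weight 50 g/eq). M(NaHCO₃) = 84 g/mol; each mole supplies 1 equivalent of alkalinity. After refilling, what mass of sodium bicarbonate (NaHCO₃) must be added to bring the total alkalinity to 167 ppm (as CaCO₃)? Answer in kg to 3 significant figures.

15.0 kg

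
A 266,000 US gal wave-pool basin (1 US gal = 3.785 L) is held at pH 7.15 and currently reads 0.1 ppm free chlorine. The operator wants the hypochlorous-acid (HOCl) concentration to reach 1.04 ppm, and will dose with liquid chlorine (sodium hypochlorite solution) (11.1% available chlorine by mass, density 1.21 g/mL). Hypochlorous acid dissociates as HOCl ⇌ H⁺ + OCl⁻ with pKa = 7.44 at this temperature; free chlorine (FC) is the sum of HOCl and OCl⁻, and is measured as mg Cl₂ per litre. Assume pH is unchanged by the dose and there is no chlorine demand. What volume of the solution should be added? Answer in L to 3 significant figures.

11.0 L

Volume: 266,000 US gal × 3.785 L/gal = 1,006,810 L.
[OCl⁻]/[HOCl] = 10^(pH − pKa) = 10^(7.15 − 7.44) = 0.5129; fraction as HOCl = 1/(1 + 0.5129) = 0.661.
Free chlorine required for 1.04 ppm HOCl: 1.04 / 0.661 = 1.573 ppm.
FC to add: 1.573 − 0.1 = 1.473 mg/L as Cl₂.
Cl₂ equivalent: 1.473 mg/L × 1,006,810 L = 1483 g.
Product at 11.1% available Cl: 1483 / 0.111 = 13,360 g.
Volume: 13,360 g ÷ 1.21 g/mL = 11,040 mL.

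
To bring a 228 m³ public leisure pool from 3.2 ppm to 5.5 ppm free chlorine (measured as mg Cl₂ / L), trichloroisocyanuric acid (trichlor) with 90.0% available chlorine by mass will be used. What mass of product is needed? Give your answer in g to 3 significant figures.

583 g

Volume: 228 m³ = 228,000 L.
Chlorine deficit: 5.5 − 3.2 = 2.3 ppm = 2.3 mg/L as Cl₂.
Cl₂ equivalent needed: 2.3 mg/L × 228,000 L = 524,400 mg = 524.4 g.
Product at 90.0% available chlorine: 524.4 / 0.9 = 582.7 g.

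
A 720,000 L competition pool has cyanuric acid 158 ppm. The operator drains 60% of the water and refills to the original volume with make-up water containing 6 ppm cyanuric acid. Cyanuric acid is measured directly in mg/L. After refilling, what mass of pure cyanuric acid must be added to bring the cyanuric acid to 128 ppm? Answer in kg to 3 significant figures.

44.1 kg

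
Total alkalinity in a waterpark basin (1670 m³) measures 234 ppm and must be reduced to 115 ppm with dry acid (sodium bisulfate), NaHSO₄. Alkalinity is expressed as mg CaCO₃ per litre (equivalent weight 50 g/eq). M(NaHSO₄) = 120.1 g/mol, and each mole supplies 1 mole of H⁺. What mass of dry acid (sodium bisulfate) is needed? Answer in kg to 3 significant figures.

477 kg

Volume: 1670 m³ = 1,670,000 L.
Alkalinity to neutralize: (234 − 115) = 119 mg/L as CaCO₃ × 1,670,000 L = 198,700 g as CaCO₃.
Equivalents of H⁺ required: 198,700 ÷ 50 g/eq = 3975 eq = 3975 mol NaHSO₄.
Mass of NaHSO₄: 3975 × 120.1 = 477,300 g.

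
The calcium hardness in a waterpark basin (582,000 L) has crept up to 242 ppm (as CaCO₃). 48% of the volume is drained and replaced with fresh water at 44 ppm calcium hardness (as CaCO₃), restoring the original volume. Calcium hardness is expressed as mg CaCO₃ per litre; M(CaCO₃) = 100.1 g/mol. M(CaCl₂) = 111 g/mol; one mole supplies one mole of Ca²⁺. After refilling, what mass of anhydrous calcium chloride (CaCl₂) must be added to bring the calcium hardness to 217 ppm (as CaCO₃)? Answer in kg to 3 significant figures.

45.2 kg

After draining 48% and refilling: 242 × 0.52 + 44 × 0.48 = 146.96 ppm.
Deficit to target: 217 − 146.96 = 70.04 mg/L.
As CaCO₃: 70.04 mg/L × 582,000 L = 40,760 g; ÷ 100.1 = 407.2 mol Ca²⁺.
Mass: 407.2 × 111 = 45,200 g.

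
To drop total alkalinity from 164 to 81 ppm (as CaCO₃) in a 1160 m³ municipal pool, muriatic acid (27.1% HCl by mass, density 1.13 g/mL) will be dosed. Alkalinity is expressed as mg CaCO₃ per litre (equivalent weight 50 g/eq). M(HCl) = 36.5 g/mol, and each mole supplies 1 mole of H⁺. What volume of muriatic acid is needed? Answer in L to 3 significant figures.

230 L

Volume: 1160 m³ = 1,160,000 L.
Alkalinity to neutralize: (164 − 81) = 83 mg/L as CaCO₃ × 1,160,000 L = 96,280 g as CaCO₃.
Equivalents of H⁺ required: 96,280 ÷ 50 g/eq = 1926 eq = 1926 mol HCl.
Mass of HCl: 1926 × 36.5 = 70,280 g.
Mass of 27.1% solution: 70,280 / 0.271 = 259,400 g.
Volume: 259,400 g ÷ 1.13 g/mL = 229,500 mL.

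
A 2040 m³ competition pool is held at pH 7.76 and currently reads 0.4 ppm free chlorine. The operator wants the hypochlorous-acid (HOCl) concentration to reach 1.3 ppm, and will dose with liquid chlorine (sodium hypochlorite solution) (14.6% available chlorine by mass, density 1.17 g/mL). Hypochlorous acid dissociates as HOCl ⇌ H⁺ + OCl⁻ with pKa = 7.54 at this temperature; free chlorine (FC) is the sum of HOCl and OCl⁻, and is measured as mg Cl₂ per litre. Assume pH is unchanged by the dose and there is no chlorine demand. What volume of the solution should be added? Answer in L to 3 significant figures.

Volume: 2040 m³ = 2,040,000 L.
[OCl⁻]/[HOCl] = 10^(pH − pKa) = 10^(7.76 − 7.54) = 1.66; fraction as HOCl = 1/(1 + 1.66) = 0.376.
Free chlorine required for 1.3 ppm HOCl: 1.3 / 0.376 = 3.457 ppm.
FC to add: 3.457 − 0.4 = 3.057 mg/L as Cl₂.
Cl₂ equivalent: 3.057 mg/L × 2,040,000 L = 6237 g.
Product at 14.6% available Cl: 6237 / 0.146 = 42,720 g.
Volume: 42,720 g ÷ 1.17 g/mL = 36,510 mL.

36.5 L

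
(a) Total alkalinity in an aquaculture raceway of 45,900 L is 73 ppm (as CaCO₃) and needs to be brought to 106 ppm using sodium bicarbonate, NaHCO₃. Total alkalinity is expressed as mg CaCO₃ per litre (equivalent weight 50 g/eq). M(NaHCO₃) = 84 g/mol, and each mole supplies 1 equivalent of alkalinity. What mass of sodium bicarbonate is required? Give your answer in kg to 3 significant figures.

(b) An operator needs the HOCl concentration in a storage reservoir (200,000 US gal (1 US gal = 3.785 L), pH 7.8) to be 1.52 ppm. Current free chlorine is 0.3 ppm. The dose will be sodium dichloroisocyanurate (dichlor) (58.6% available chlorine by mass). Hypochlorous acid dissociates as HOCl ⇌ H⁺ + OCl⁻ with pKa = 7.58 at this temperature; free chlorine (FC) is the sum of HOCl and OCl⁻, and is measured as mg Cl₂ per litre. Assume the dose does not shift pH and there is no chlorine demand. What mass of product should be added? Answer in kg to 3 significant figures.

(a) 2.54 kg; (b) 4.83 kg

(a) Alkalinity to add: (106 − 73) = 33 mg/L as CaCO₃ × 45,900 L = 1515 g as CaCO₃.
(a) Equivalents: 1515 g ÷ 50 g/eq = 30.29 eq.
(a) NaHCO₃ supplies 1 eq per mole → 30.29 mol.
(a) Mass: 30.29 mol × 84 g/mol = 2545 g.

(b) Volume: 200,000 US gal × 3.785 L/gal = 757,000 L.
(b) [OCl⁻]/[HOCl] = 10^(pH − pKa) = 10^(7.8 − 7.58) = 1.66; fraction as HOCl = 1/(1 + 1.66) = 0.376.
(b) Free chlorine required for 1.52 ppm HOCl: 1.52 / 0.376 = 4.043 ppm.
(b) FC to add: 4.043 − 0.3 = 3.743 mg/L as Cl₂.
(b) Cl₂ equivalent: 3.743 mg/L × 757,000 L = 2833 g.
(b) Product at 58.6% available Cl: 2833 / 0.586 = 4835 g.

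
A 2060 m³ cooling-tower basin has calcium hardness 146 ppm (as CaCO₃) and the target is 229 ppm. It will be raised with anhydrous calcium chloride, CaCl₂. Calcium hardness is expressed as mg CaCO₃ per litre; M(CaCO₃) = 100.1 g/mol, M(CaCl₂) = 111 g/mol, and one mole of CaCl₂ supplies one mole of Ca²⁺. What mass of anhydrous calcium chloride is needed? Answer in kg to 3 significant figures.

190 kg

Volume: 2060 m³ = 2,060,000 L.
Hardness to add: (229 − 146) = 83 mg/L as CaCO₃ × 2,060,000 L = 171,000 g as CaCO₃.
Moles of Ca²⁺ (1 mol Ca²⁺ ≡ 1 mol CaCO₃): 171,000 / 100.1 g/mol = 1708 mol.
Mass of CaCl₂: 1708 × 111 = 189,600 g.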